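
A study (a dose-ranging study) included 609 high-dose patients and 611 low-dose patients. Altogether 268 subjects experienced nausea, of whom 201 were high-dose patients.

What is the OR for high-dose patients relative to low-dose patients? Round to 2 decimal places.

high-dose patients without the outcome: 609 − 201 = 408
low-dose patients with the outcome: 268 − 201 = 67
low-dose patients without the outcome: 611 − 67 = 544
odds, high-dose patients = 201/408 = 0.4926
odds, low-dose patients = 67/544 = 0.1232
OR = 0.4926 / 0.1232 = 4.00

4.00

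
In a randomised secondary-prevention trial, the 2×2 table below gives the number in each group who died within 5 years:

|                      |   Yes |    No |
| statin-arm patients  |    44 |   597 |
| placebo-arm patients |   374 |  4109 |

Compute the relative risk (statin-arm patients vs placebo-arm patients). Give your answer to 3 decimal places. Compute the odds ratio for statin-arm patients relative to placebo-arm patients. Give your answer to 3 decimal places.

RR = 0.823; OR = 0.810

risk, statin-arm patients = 44/641 = 0.0686
risk, placebo-arm patients = 374/4483 = 0.0834
RR = 0.0686 / 0.0834 = 0.823
OR = (44 × 4109) / (597 × 374) = 180796/223278 ≈ 0.810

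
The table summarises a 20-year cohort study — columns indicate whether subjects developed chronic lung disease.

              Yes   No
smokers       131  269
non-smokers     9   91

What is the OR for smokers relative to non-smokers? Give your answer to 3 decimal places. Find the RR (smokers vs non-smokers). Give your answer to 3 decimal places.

OR = 4.924; RR = 3.639

OR = (131 × 91) / (269 × 9) = 11921/2421 ≈ 4.924
risk, smokers = 131/400 = 0.3275
risk, non-smokers = 9/100 = 0.0900
RR = 0.3275 / 0.0900 = 3.639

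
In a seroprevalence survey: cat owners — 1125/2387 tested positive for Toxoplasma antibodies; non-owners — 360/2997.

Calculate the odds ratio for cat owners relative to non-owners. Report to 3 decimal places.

odds, cat owners = 1125/1262 = 0.8914
odds, non-owners = 360/2637 = 0.1365
OR = 0.8914 / 0.1365 = 6.530

6.530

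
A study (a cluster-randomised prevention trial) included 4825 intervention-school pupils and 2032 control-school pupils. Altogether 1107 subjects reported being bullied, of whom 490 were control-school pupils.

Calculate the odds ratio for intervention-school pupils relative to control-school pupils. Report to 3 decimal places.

OR ≈ 0.461

intervention-school pupils with the outcome: 1107 − 490 = 617
intervention-school pupils without the outcome: 4825 − 617 = 4208
control-school pupils without the outcome: 2032 − 490 = 1542
odds, intervention-school pupils = 617/4208 = 0.1466
odds, control-school pupils = 490/1542 = 0.3178
OR = 0.1466 / 0.3178 = 0.461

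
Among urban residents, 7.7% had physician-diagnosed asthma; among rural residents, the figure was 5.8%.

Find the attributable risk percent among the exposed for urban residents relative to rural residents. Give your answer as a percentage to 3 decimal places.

AR% = (0.0770 − 0.0580) / 0.0770 = 0.2468 → 24.675%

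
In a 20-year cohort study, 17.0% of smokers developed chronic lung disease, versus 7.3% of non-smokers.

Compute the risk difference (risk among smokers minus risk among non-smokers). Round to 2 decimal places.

risk difference = 0.1700 − 0.0730 = 0.10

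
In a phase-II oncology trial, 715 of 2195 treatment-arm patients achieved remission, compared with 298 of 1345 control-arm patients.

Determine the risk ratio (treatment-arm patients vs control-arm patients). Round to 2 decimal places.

risk, treatment-arm patients = 715/2195 = 0.3257
risk, control-arm patients = 298/1345 = 0.2216
RR = 0.3257 / 0.2216 = 1.47

1.47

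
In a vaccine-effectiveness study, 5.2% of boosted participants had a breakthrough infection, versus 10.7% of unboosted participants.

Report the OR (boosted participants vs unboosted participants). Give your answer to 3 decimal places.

odds, boosted participants = 0.0520/0.9480 = 0.0549
odds, unboosted participants = 0.1070/0.8930 = 0.1198
OR = 0.0549 / 0.1198 = 0.458

0.458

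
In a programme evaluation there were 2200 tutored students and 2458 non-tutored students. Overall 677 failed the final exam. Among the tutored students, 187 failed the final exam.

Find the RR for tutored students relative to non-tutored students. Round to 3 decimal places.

RR ≈ 0.426

tutored students without the outcome: 2200 − 187 = 2013
non-tutored students with the outcome: 677 − 187 = 490
non-tutored students without the outcome: 2458 − 490 = 1968
risk, tutored students = 187/2200 = 0.0850
risk, non-tutored students = 490/2458 = 0.1993
RR = 0.0850 / 0.1993 = 0.426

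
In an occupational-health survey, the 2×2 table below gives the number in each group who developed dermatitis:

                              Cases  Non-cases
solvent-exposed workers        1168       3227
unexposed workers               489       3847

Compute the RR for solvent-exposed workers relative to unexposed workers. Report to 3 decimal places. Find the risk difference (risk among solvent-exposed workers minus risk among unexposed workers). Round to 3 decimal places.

RR = 2.356; RD = 0.153

risk, solvent-exposed workers = 1168/4395 = 0.2658
risk, unexposed workers = 489/4336 = 0.1128
RR = 0.2658 / 0.1128 = 2.356
risk difference = 0.2658 − 0.1128 = 0.153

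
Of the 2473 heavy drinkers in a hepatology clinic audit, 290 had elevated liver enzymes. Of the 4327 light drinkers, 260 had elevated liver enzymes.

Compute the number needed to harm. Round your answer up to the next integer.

NNH ≈ 18

risk, heavy drinkers = 290/2473 = 0.117266
risk, light drinkers = 260/4327 = 0.060088
absolute risk difference = 0.057179
1 / 0.057179 = 17.489 → round up → 18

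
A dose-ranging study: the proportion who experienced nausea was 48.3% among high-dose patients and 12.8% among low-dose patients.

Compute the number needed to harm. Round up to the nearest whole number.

absolute risk difference = 0.355000
1 / 0.355000 = 2.817 → round up → 3

NNH: 3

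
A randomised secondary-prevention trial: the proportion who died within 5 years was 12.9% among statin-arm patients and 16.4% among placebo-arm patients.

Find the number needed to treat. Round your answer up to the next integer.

29

absolute risk difference = 0.035000
1 / 0.035000 = 28.571 → round up → 29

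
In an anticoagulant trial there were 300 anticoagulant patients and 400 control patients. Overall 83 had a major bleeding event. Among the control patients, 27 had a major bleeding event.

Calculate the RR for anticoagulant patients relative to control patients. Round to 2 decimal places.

anticoagulant patients with the outcome: 83 − 27 = 56
anticoagulant patients without the outcome: 300 − 56 = 244
control patients without the outcome: 400 − 27 = 373
risk, anticoagulant patients = 56/300 = 0.1867
risk, control patients = 27/400 = 0.0675
RR = 0.1867 / 0.0675 = 2.77

2.77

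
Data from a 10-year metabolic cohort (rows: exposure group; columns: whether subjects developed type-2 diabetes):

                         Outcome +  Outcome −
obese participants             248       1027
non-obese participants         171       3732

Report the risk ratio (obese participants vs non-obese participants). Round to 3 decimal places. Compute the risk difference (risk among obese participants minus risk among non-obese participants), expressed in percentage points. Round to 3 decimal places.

RR = 4.440; RD = 15.070

risk, obese participants = 248/1275 = 0.19451
risk, non-obese participants = 171/3903 = 0.04381
RR = 0.19451 / 0.04381 = 4.440
risk difference = 0.19451 − 0.04381 = 0.15070 → 15.070 percentage points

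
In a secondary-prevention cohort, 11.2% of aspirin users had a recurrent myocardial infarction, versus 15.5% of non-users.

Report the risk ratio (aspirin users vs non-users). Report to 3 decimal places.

RR = 0.1120 / 0.1550 = 0.723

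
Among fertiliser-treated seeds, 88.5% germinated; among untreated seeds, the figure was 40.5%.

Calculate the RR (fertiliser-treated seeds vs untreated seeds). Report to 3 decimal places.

RR = 0.8850 / 0.4050 = 2.185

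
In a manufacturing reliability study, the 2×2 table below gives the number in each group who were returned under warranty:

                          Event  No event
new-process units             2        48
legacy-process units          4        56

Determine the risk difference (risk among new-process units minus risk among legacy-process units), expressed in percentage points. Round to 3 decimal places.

risk, new-process units = 2/50 = 0.04000
risk, legacy-process units = 4/60 = 0.06667
risk difference = 0.04000 − 0.06667 = -0.02667 → -2.667 percentage points

RD ≈ -2.667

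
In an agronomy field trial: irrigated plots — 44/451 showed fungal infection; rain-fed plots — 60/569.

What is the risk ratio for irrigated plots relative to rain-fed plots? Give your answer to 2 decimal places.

0.93

risk, irrigated plots = 44/451 = 0.0976
risk, rain-fed plots = 60/569 = 0.1054
RR = 0.0976 / 0.1054 = 0.93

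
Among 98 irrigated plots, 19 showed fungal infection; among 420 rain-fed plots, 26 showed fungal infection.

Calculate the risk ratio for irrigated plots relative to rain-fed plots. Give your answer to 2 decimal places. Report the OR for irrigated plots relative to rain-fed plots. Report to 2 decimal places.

RR = 3.13; OR = 3.64

risk, irrigated plots = 19/98 = 0.1939
risk, rain-fed plots = 26/420 = 0.0619
RR = 0.1939 / 0.0619 = 3.13
OR = (19 × 394) / (79 × 26) = 7486/2054 ≈ 3.64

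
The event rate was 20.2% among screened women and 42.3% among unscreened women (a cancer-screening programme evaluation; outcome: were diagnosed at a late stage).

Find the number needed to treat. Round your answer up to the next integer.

absolute risk difference = 0.221000
1 / 0.221000 = 4.525 → round up → 5

5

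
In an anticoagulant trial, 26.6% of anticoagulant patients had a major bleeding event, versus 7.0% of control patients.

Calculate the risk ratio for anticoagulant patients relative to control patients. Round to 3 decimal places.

RR = 0.2660 / 0.0700 = 3.800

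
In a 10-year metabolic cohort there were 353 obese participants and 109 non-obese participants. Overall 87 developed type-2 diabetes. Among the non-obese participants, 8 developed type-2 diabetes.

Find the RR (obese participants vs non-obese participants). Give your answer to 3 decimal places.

RR: 3.049

obese participants with the outcome: 87 − 8 = 79
obese participants without the outcome: 353 − 79 = 274
non-obese participants without the outcome: 109 − 8 = 101
risk, obese participants = 79/353 = 0.2238
risk, non-obese participants = 8/109 = 0.0734
RR = 0.2238 / 0.0734 = 3.049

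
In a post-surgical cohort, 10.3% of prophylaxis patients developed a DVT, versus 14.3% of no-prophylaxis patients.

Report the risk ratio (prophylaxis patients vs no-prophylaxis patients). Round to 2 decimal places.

RR = 0.1030 / 0.1430 = 0.72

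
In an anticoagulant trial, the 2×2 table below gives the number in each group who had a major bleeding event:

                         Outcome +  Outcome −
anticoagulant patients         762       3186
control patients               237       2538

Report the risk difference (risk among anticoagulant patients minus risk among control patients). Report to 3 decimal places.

0.108

risk, anticoagulant patients = 762/3948 = 0.1930
risk, control patients = 237/2775 = 0.0854
risk difference = 0.1930 − 0.0854 = 0.108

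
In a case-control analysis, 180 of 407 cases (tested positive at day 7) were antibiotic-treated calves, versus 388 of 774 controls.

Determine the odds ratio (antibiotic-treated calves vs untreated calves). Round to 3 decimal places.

odds, antibiotic-treated calves = 180/388 = 0.4639
odds, untreated calves = 227/386 = 0.5881
OR = 0.4639 / 0.5881 = 0.789

0.789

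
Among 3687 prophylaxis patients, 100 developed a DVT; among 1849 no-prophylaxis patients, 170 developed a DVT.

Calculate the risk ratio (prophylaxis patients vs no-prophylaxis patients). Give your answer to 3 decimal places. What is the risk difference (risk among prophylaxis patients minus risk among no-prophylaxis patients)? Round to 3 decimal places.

risk, prophylaxis patients = 100/3687 = 0.02712
risk, no-prophylaxis patients = 170/1849 = 0.09194
RR = 0.02712 / 0.09194 = 0.295
risk difference = 0.02712 − 0.09194 = -0.065

RR = 0.295; RD = -0.065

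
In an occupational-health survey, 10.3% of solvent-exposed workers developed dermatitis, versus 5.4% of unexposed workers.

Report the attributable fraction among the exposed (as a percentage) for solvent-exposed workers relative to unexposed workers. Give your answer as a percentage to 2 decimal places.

AR% = (0.1030 − 0.0540) / 0.1030 = 0.4757 → 47.57%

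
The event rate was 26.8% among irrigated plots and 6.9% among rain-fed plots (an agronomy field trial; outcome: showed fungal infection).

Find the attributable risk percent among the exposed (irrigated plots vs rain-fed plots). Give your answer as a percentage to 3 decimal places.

AR% = (0.2680 − 0.0690) / 0.2680 = 0.7425 → 74.254%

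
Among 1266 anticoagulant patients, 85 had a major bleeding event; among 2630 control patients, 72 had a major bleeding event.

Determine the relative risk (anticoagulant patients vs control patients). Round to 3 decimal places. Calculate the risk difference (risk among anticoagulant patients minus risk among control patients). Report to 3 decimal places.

RR = 2.452; RD = 0.040

risk, anticoagulant patients = 85/1266 = 0.06714
risk, control patients = 72/2630 = 0.02738
RR = 0.06714 / 0.02738 = 2.452
risk difference = 0.06714 − 0.02738 = 0.040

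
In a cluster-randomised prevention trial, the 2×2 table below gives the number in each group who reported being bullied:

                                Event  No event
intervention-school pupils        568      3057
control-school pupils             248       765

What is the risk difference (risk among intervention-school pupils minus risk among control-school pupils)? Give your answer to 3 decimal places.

-0.088

risk, intervention-school pupils = 568/3625 = 0.1567
risk, control-school pupils = 248/1013 = 0.2448
risk difference = 0.1567 − 0.2448 = -0.088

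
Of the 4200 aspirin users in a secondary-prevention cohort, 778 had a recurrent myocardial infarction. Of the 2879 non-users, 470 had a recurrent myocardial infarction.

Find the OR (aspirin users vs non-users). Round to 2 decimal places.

OR = (778 × 2409) / (3422 × 470) = 1874202/1608340 ≈ 1.17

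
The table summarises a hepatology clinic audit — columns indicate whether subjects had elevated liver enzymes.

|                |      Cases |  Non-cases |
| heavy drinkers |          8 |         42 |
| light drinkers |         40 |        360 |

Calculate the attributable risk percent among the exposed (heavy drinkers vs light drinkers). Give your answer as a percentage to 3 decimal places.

risk, heavy drinkers = 8/50 = 0.1600
risk, light drinkers = 40/400 = 0.1000
AR% = (0.1600 − 0.1000) / 0.1600 = 0.3750 → 37.500%

AR% = 37.500%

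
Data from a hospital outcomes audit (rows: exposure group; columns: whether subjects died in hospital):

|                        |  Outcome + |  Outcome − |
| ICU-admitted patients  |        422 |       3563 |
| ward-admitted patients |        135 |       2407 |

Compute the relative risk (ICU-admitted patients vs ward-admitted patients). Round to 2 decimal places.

risk, ICU-admitted patients = 422/3985 = 0.1059
risk, ward-admitted patients = 135/2542 = 0.0531
RR = 0.1059 / 0.0531 = 1.99

RR: 1.99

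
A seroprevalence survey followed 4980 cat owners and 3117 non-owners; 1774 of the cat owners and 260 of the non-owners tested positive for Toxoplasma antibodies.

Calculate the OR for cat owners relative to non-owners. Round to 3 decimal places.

OR = (1774 × 2857) / (3206 × 260) = 5068318/833560 ≈ 6.080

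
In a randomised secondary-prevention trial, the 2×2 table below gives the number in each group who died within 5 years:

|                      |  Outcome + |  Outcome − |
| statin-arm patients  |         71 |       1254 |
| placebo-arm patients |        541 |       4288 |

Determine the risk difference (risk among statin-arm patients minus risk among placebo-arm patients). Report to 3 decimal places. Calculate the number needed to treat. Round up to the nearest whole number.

risk, statin-arm patients = 71/1325 = 0.0536
risk, placebo-arm patients = 541/4829 = 0.1120
risk difference = 0.0536 − 0.1120 = -0.058
absolute risk difference = 0.058447
1 / 0.058447 = 17.110 → round up → 18

RD = -0.058; NNT = 18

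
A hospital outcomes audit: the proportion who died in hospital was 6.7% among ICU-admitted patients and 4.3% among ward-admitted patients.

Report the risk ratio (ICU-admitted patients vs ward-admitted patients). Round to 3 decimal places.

RR = 0.06700 / 0.04300 = 1.558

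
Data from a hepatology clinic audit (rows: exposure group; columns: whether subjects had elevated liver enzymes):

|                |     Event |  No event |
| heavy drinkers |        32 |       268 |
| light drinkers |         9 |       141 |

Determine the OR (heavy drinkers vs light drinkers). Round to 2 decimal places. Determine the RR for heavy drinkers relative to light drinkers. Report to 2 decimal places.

OR = 1.87; RR = 1.78

OR = (32 × 141) / (268 × 9) = 4512/2412 ≈ 1.87
risk, heavy drinkers = 32/300 = 0.1067
risk, light drinkers = 9/150 = 0.0600
RR = 0.1067 / 0.0600 = 1.78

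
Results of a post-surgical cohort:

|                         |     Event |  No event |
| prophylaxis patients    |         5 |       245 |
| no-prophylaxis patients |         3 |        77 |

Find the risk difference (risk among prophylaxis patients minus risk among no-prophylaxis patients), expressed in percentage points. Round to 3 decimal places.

risk, prophylaxis patients = 5/250 = 0.02000
risk, no-prophylaxis patients = 3/80 = 0.03750
risk difference = 0.02000 − 0.03750 = -0.01750 → -1.750 percentage points

RD ≈ -1.750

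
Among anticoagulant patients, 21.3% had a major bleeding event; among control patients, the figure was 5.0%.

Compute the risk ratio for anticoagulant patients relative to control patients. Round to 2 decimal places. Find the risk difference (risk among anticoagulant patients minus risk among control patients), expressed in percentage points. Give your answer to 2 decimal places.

RR = 0.2130 / 0.0500 = 4.26
risk difference = 0.2130 − 0.0500 = 0.1630 → 16.30 percentage points

RR = 4.26; RD = 16.30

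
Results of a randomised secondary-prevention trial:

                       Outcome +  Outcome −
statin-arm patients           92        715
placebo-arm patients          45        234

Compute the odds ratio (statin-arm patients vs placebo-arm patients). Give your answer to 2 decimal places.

0.67

odds, statin-arm patients = 92/715 = 0.1287
odds, placebo-arm patients = 45/234 = 0.1923
OR = 0.1287 / 0.1923 = 0.67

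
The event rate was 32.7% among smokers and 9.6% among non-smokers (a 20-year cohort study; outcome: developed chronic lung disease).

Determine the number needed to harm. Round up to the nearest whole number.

absolute risk difference = 0.231000
1 / 0.231000 = 4.329 → round up → 5

NNH ≈ 5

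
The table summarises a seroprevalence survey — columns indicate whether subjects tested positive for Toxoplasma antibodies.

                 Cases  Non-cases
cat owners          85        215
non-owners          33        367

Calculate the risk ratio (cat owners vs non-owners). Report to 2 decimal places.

3.43

risk, cat owners = 85/300 = 0.2833
risk, non-owners = 33/400 = 0.0825
RR = 0.2833 / 0.0825 = 3.43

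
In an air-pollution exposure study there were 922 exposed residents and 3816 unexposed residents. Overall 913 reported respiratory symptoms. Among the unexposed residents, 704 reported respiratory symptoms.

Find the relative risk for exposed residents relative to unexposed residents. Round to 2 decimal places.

RR ≈ 1.23

exposed residents with the outcome: 913 − 704 = 209
exposed residents without the outcome: 922 − 209 = 713
unexposed residents without the outcome: 3816 − 704 = 3112
risk, exposed residents = 209/922 = 0.2267
risk, unexposed residents = 704/3816 = 0.1845
RR = 0.2267 / 0.1845 = 1.23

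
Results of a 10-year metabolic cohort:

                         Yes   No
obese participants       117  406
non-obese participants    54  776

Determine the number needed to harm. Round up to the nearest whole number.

7

risk, obese participants = 117/523 = 0.223709
risk, non-obese participants = 54/830 = 0.065060
absolute risk difference = 0.158649
1 / 0.158649 = 6.303 → round up → 7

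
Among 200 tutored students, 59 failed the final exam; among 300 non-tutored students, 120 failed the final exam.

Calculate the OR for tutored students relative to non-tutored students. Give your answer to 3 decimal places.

OR: 0.628

odds, tutored students = 59/141 = 0.4184
odds, non-tutored students = 120/180 = 0.6667
OR = 0.4184 / 0.6667 = 0.628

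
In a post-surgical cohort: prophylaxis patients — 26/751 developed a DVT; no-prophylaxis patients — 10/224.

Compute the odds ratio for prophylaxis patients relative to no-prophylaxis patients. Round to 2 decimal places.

0.77

odds, prophylaxis patients = 26/725 = 0.03586
odds, no-prophylaxis patients = 10/214 = 0.04673
OR = 0.03586 / 0.04673 = 0.77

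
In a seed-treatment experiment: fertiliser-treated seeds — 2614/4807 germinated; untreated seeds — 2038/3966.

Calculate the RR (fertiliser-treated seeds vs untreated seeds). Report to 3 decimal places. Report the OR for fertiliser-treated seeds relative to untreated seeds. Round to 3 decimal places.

RR = 1.058; OR = 1.128

risk, fertiliser-treated seeds = 2614/4807 = 0.5438
risk, untreated seeds = 2038/3966 = 0.5139
RR = 0.5438 / 0.5139 = 1.058
OR = (2614 × 1928) / (2193 × 2038) = 5039792/4469334 ≈ 1.128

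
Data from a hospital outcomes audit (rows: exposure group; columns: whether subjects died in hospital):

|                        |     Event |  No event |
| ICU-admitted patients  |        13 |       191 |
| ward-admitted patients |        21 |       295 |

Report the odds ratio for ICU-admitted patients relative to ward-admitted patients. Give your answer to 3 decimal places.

OR = (13 × 295) / (191 × 21) = 3835/4011 ≈ 0.956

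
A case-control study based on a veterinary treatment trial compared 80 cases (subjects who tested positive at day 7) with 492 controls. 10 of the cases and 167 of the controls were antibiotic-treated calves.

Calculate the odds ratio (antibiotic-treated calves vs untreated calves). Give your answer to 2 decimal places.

0.28

odds, antibiotic-treated calves = 10/167 = 0.0599
odds, untreated calves = 70/325 = 0.2154
OR = 0.0599 / 0.2154 = 0.28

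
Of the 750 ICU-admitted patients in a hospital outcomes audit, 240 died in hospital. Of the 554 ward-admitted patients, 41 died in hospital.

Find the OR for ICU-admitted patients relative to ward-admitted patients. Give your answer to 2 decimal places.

odds, ICU-admitted patients = 240/510 = 0.4706
odds, ward-admitted patients = 41/513 = 0.0799
OR = 0.4706 / 0.0799 = 5.89

OR = 5.89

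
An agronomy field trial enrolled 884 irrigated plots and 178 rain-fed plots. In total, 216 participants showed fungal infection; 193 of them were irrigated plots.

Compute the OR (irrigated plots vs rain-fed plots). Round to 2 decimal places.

1.88

irrigated plots without the outcome: 884 − 193 = 691
rain-fed plots with the outcome: 216 − 193 = 23
rain-fed plots without the outcome: 178 − 23 = 155
OR = (193 × 155) / (691 × 23) = 29915/15893 ≈ 1.88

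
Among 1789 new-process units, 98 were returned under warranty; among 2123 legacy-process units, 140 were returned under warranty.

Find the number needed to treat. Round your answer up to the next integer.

NNT: 90

risk, new-process units = 98/1789 = 0.054779
risk, legacy-process units = 140/2123 = 0.065944
absolute risk difference = 0.011165
1 / 0.011165 = 89.566 → round up → 90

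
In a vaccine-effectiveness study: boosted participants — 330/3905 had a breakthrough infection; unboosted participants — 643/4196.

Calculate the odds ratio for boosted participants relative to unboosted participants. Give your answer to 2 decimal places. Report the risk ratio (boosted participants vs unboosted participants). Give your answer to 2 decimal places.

OR = 0.51; RR = 0.55

OR = (330 × 3553) / (3575 × 643) = 1172490/2298725 ≈ 0.51
risk, boosted participants = 330/3905 = 0.0845
risk, unboosted participants = 643/4196 = 0.1532
RR = 0.0845 / 0.1532 = 0.55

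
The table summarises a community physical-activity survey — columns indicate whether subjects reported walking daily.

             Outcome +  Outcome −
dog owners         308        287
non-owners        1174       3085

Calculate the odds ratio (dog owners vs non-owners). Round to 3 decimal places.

OR = (308 × 3085) / (287 × 1174) = 950180/336938 ≈ 2.820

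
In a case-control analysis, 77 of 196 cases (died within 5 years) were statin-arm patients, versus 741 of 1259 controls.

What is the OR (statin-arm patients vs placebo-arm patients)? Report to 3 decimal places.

OR = (77 × 518) / (741 × 119) = 39886/88179 ≈ 0.452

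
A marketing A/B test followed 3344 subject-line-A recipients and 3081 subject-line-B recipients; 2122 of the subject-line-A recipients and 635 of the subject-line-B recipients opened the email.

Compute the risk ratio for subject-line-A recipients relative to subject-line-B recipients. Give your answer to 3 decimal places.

3.079

risk, subject-line-A recipients = 2122/3344 = 0.6346
risk, subject-line-B recipients = 635/3081 = 0.2061
RR = 0.6346 / 0.2061 = 3.079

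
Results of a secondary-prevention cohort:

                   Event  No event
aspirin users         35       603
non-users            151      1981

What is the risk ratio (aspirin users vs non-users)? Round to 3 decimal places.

risk, aspirin users = 35/638 = 0.0549
risk, non-users = 151/2132 = 0.0708
RR = 0.0549 / 0.0708 = 0.775

0.775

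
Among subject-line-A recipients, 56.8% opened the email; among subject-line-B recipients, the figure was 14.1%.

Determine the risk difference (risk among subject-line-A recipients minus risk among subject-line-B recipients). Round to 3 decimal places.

risk difference = 0.5680 − 0.1410 = 0.427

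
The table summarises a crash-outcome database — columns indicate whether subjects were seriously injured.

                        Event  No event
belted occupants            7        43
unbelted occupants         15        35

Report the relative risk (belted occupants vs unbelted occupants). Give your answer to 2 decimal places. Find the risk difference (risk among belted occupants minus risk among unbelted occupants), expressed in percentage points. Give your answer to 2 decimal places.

RR = 0.47; RD = -16.00

risk, belted occupants = 7/50 = 0.1400
risk, unbelted occupants = 15/50 = 0.3000
RR = 0.1400 / 0.3000 = 0.47
risk difference = 0.1400 − 0.3000 = -0.1600 → -16.00 percentage points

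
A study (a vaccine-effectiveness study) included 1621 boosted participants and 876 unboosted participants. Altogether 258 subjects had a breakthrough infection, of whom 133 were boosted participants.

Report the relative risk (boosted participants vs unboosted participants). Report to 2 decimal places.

boosted participants without the outcome: 1621 − 133 = 1488
unboosted participants with the outcome: 258 − 133 = 125
unboosted participants without the outcome: 876 − 125 = 751
risk, boosted participants = 133/1621 = 0.0820
risk, unboosted participants = 125/876 = 0.1427
RR = 0.0820 / 0.1427 = 0.57

RR: 0.57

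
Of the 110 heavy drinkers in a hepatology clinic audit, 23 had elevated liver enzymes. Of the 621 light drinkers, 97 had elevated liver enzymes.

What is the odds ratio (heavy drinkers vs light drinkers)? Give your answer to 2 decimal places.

OR = (23 × 524) / (87 × 97) = 12052/8439 ≈ 1.43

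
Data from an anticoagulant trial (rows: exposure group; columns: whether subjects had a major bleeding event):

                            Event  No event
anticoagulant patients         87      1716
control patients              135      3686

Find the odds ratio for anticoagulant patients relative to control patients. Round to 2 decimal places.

OR = (87 × 3686) / (1716 × 135) = 320682/231660 ≈ 1.38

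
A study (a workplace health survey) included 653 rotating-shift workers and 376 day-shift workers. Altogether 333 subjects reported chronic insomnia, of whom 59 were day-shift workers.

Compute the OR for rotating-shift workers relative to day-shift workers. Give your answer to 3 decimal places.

OR = 3.884

rotating-shift workers with the outcome: 333 − 59 = 274
rotating-shift workers without the outcome: 653 − 274 = 379
day-shift workers without the outcome: 376 − 59 = 317
OR = (274 × 317) / (379 × 59) = 86858/22361 ≈ 3.884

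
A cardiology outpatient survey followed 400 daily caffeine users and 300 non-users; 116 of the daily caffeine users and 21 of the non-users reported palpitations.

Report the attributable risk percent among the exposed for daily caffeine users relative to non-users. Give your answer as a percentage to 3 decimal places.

75.862%

risk, daily caffeine users = 116/400 = 0.2900
risk, non-users = 21/300 = 0.0700
AR% = (0.2900 − 0.0700) / 0.2900 = 0.7586 → 75.862%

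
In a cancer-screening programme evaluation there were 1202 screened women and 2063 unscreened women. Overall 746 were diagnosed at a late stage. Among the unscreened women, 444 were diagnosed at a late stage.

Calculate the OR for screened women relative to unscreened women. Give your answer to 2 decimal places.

screened women with the outcome: 746 − 444 = 302
screened women without the outcome: 1202 − 302 = 900
unscreened women without the outcome: 2063 − 444 = 1619
OR = (302 × 1619) / (900 × 444) = 488938/399600 ≈ 1.22

OR ≈ 1.22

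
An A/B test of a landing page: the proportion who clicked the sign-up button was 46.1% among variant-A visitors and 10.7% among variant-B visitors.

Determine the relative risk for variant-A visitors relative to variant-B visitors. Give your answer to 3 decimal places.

RR = 0.4610 / 0.1070 = 4.308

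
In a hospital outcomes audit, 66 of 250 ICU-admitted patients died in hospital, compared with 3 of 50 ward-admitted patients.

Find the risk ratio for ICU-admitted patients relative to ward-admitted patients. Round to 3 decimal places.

risk, ICU-admitted patients = 66/250 = 0.2640
risk, ward-admitted patients = 3/50 = 0.0600
RR = 0.2640 / 0.0600 = 4.400

4.400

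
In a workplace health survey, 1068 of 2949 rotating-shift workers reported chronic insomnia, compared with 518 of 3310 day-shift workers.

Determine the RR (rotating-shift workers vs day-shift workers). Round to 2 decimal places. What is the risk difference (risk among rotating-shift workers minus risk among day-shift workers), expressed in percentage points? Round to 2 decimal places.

risk, rotating-shift workers = 1068/2949 = 0.3622
risk, day-shift workers = 518/3310 = 0.1565
RR = 0.3622 / 0.1565 = 2.31
risk difference = 0.3622 − 0.1565 = 0.2057 → 20.57 percentage points

RR = 2.31; RD = 20.57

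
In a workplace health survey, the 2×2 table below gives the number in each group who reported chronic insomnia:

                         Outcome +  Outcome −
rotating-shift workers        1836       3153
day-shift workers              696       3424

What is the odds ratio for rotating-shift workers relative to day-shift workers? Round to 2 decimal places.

2.86

odds, rotating-shift workers = 1836/3153 = 0.5823
odds, day-shift workers = 696/3424 = 0.2033
OR = 0.5823 / 0.2033 = 2.86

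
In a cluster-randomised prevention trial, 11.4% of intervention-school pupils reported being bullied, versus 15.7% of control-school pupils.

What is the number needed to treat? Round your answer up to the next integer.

NNT ≈ 24

absolute risk difference = 0.043000
1 / 0.043000 = 23.256 → round up → 24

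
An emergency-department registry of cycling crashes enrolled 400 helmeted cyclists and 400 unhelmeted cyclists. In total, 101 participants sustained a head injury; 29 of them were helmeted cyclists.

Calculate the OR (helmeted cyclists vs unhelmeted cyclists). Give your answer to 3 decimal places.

helmeted cyclists without the outcome: 400 − 29 = 371
unhelmeted cyclists with the outcome: 101 − 29 = 72
unhelmeted cyclists without the outcome: 400 − 72 = 328
OR = (29 × 328) / (371 × 72) = 9512/26712 ≈ 0.356

OR ≈ 0.356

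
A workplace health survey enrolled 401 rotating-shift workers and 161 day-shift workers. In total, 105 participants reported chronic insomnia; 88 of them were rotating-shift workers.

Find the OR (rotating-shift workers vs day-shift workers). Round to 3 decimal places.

rotating-shift workers without the outcome: 401 − 88 = 313
day-shift workers with the outcome: 105 − 88 = 17
day-shift workers without the outcome: 161 − 17 = 144
OR = (88 × 144) / (313 × 17) = 12672/5321 ≈ 2.382

OR ≈ 2.382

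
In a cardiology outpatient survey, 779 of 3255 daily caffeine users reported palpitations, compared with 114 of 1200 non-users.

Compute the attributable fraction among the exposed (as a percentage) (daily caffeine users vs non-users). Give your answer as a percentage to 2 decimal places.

AR% ≈ 60.30%

risk, daily caffeine users = 779/3255 = 0.2393
risk, non-users = 114/1200 = 0.0950
AR% = (0.2393 − 0.0950) / 0.2393 = 0.6030 → 60.30%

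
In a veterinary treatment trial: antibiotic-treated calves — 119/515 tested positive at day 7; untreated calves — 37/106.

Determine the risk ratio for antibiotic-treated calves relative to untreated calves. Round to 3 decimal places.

risk, antibiotic-treated calves = 119/515 = 0.2311
risk, untreated calves = 37/106 = 0.3491
RR = 0.2311 / 0.3491 = 0.662

RR: 0.662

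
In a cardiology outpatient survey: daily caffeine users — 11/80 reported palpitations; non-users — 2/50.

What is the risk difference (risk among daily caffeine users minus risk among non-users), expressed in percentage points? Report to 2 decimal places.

RD ≈ 9.75

risk, daily caffeine users = 11/80 = 0.13750
risk, non-users = 2/50 = 0.04000
risk difference = 0.13750 − 0.04000 = 0.09750 → 9.75 percentage points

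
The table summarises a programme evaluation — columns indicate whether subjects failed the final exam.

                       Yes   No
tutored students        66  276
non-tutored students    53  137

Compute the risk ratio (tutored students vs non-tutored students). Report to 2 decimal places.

0.69

risk, tutored students = 66/342 = 0.1930
risk, non-tutored students = 53/190 = 0.2789
RR = 0.1930 / 0.2789 = 0.69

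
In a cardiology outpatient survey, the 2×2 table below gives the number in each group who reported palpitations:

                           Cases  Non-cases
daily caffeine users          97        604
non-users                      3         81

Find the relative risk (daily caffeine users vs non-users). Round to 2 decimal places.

risk, daily caffeine users = 97/701 = 0.13837
risk, non-users = 3/84 = 0.03571
RR = 0.13837 / 0.03571 = 3.87

RR = 3.87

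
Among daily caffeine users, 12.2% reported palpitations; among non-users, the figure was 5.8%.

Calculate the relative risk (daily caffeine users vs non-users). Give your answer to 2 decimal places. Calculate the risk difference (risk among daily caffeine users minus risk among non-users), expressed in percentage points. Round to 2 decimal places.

RR = 2.10; RD = 6.40

RR = 0.1220 / 0.0580 = 2.10
risk difference = 0.1220 − 0.0580 = 0.0640 → 6.40 percentage points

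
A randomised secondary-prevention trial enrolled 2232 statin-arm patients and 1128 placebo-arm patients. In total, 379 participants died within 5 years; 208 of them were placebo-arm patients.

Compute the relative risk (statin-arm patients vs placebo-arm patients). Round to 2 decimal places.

RR: 0.42

statin-arm patients with the outcome: 379 − 208 = 171
statin-arm patients without the outcome: 2232 − 171 = 2061
placebo-arm patients without the outcome: 1128 − 208 = 920
risk, statin-arm patients = 171/2232 = 0.0766
risk, placebo-arm patients = 208/1128 = 0.1844
RR = 0.0766 / 0.1844 = 0.42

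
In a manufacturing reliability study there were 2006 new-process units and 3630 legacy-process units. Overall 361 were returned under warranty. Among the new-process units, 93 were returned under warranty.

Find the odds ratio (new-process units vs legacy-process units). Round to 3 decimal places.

0.610

new-process units without the outcome: 2006 − 93 = 1913
legacy-process units with the outcome: 361 − 93 = 268
legacy-process units without the outcome: 3630 − 268 = 3362
OR = (93 × 3362) / (1913 × 268) = 312666/512684 ≈ 0.610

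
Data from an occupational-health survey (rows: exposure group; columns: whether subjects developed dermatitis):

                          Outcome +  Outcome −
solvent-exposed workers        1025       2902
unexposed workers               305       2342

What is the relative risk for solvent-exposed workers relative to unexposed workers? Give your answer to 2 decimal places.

RR = 2.27

risk, solvent-exposed workers = 1025/3927 = 0.2610
risk, unexposed workers = 305/2647 = 0.1152
RR = 0.2610 / 0.1152 = 2.27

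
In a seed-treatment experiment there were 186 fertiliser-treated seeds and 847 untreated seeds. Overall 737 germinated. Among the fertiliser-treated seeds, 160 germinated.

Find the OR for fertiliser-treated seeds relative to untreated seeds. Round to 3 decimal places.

fertiliser-treated seeds without the outcome: 186 − 160 = 26
untreated seeds with the outcome: 737 − 160 = 577
untreated seeds without the outcome: 847 − 577 = 270
OR = (160 × 270) / (26 × 577) = 43200/15002 ≈ 2.880

OR: 2.880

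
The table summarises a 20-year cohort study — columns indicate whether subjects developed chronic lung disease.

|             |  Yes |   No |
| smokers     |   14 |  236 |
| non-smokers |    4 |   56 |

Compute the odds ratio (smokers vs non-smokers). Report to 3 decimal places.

OR = (14 × 56) / (236 × 4) = 784/944 ≈ 0.831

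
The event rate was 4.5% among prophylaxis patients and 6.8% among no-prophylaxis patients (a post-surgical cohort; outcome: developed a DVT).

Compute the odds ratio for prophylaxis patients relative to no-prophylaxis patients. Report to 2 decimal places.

0.65

odds, prophylaxis patients = 0.04500/0.95500 = 0.04712
odds, no-prophylaxis patients = 0.06800/0.93200 = 0.07296
OR = 0.04712 / 0.07296 = 0.65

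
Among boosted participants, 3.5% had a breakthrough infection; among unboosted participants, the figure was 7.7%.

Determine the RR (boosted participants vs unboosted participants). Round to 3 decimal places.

RR = 0.03500 / 0.07700 = 0.455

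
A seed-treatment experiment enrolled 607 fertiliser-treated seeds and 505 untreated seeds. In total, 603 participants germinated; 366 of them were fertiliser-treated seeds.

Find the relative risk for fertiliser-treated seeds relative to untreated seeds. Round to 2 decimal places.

fertiliser-treated seeds without the outcome: 607 − 366 = 241
untreated seeds with the outcome: 603 − 366 = 237
untreated seeds without the outcome: 505 − 237 = 268
risk, fertiliser-treated seeds = 366/607 = 0.6030
risk, untreated seeds = 237/505 = 0.4693
RR = 0.6030 / 0.4693 = 1.28

RR: 1.28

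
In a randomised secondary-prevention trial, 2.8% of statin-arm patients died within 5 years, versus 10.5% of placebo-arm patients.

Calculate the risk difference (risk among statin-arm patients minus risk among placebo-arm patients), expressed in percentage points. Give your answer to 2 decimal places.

risk difference = 0.02800 − 0.10500 = -0.07700 → -7.70 percentage points

RD = -7.70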